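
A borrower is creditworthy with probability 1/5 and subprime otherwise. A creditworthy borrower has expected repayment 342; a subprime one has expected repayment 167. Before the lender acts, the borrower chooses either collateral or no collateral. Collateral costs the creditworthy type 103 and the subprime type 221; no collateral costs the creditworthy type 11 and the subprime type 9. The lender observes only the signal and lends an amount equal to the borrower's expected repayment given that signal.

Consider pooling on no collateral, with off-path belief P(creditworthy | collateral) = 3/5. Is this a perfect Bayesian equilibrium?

Yes

On the equilibrium path (no collateral) the lender holds the prior 1/5 and pays 1/5·342 + 4/5·167 = 202. Off-path (collateral) belief 3/5 gives 3/5·342 + 2/5·167 = 272.
Creditworthy: no collateral gives 202 − 11 = 191; collateral gives 272 − 103 = 169. Stays. ✓
Subprime: no collateral gives 202 − 9 = 193; collateral gives 272 − 221 = 51. Stays. ✓
Beliefs are Bayes-consistent on-path and both types best-respond.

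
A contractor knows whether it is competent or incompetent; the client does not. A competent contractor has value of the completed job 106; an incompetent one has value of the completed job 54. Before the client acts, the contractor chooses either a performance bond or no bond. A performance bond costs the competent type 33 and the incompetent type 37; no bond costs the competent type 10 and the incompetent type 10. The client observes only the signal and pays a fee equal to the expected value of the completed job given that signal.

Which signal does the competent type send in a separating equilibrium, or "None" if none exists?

None

Try competent → bond, incompetent → no bond:
  Under separation the client infers type exactly: bond → competent (pays 106), no bond → incompetent (pays 54).
  Competent: bond gives 106 − 33 = 73; no bond gives 54 − 10 = 44. No deviation. ✓
  Incompetent: no bond gives 54 − 10 = 44; bond gives 106 − 37 = 69. Would deviate. ✗
Try competent → no bond, incompetent → bond:
  Under separation the client infers type exactly: no bond → competent (pays 106), bond → incompetent (pays 54).
  Competent: no bond gives 106 − 10 = 96; bond gives 54 − 33 = 21. No deviation. ✓
  Incompetent: bond gives 54 − 37 = 17; no bond gives 106 − 10 = 96. Would deviate. ✗
Neither assignment is incentive-compatible.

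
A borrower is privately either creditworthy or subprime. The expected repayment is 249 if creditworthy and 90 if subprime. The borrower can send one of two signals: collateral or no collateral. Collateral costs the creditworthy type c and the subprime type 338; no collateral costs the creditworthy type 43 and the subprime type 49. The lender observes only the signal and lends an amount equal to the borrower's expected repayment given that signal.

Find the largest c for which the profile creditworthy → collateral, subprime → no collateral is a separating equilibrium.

202

Under separation: collateral → creditworthy (pays 249); no collateral → subprime (pays 90).
Subprime: 90 − 49 = 41 ≥ 249 − 338 = -89. Holds regardless of c. ✓
Creditworthy: 249 − c ≥ 90 − 43, so c ≤ 249 − 47 = 202.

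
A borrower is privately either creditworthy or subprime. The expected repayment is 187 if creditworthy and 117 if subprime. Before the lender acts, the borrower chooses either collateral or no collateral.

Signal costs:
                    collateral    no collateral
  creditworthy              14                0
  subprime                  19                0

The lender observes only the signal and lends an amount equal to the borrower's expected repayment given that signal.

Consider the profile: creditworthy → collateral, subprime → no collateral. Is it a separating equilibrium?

No

If types separate, collateral earns payment 187 and no collateral earns 117.
Creditworthy: collateral gives 187 − 14 = 173; no collateral gives 117 − 0 = 117. No deviation. ✓
Subprime: no collateral gives 117 − 0 = 117; collateral gives 187 − 19 = 168. Would deviate. ✗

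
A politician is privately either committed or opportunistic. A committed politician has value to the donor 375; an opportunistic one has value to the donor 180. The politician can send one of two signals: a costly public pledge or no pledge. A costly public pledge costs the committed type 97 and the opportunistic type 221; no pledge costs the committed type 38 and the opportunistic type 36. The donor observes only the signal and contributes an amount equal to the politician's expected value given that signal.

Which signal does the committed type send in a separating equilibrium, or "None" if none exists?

Try committed → pledge, opportunistic → no pledge:
  If types separate, pledge earns payment 375 and no pledge earns 180.
  Committed: pledge gives 375 − 97 = 278; no pledge gives 180 − 38 = 142. No deviation. ✓
  Opportunistic: no pledge gives 180 − 36 = 144; pledge gives 375 − 221 = 154. Would deviate. ✗
Try committed → no pledge, opportunistic → pledge:
  If types separate, no pledge earns payment 375 and pledge earns 180.
  Committed: no pledge gives 375 − 38 = 337; pledge gives 180 − 97 = 83. No deviation. ✓
  Opportunistic: pledge gives 180 − 221 = -41; no pledge gives 375 − 36 = 339. Would deviate. ✗
Neither assignment is incentive-compatible.

None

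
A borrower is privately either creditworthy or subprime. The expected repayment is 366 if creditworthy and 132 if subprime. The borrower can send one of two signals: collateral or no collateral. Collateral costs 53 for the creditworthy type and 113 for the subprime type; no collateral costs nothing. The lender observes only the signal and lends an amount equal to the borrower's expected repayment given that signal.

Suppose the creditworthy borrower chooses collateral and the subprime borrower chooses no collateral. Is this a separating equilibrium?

Under separation the lender infers type exactly: collateral → creditworthy (pays 366), no collateral → subprime (pays 132).
Creditworthy: collateral gives 366 − 53 = 313; no collateral gives 132 − 0 = 132. No deviation. ✓
Subprime: no collateral gives 132 − 0 = 132; collateral gives 366 − 113 = 253. Would deviate. ✗

No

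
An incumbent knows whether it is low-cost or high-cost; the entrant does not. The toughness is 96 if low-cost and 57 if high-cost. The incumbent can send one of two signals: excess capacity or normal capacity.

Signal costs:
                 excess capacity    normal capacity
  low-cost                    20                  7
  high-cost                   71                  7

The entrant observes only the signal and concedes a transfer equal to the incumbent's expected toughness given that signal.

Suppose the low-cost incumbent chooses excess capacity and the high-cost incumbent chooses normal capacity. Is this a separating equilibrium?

Under separation the entrant infers type exactly: excess capacity → low-cost (pays 96), normal capacity → high-cost (pays 57).
Low-cost: excess capacity gives 96 − 20 = 76; normal capacity gives 57 − 7 = 50. No deviation. ✓
High-cost: normal capacity gives 57 − 7 = 50; excess capacity gives 96 − 71 = 25. No deviation. ✓
Both incentive constraints hold.

Yes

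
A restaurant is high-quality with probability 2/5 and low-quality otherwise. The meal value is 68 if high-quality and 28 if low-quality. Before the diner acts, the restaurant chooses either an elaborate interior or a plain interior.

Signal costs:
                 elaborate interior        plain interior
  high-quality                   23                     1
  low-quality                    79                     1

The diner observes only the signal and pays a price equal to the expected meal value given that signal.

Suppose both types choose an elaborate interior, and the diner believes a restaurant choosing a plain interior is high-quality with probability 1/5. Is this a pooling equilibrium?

No

At the pooled signal (elaborate interior) the diner holds the prior 2/5 and pays 2/5·68 + 3/5·28 = 44. Off-path (plain interior) belief 1/5 gives 1/5·68 + 4/5·28 = 36.
High-quality: elaborate interior gives 44 − 23 = 21; plain interior gives 36 − 1 = 35. Deviates. ✗
Low-quality: elaborate interior gives 44 − 79 = -35; plain interior gives 36 − 1 = 35. Deviates. ✗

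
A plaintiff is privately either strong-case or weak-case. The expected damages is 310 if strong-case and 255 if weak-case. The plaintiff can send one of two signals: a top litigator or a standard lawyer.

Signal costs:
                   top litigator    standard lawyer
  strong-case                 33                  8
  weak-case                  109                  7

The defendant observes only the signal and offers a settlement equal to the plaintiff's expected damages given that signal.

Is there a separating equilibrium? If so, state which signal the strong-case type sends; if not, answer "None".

Try strong-case → top litigator, weak-case → standard lawyer:
  If types separate, top litigator earns payment 310 and standard lawyer earns 255.
  Strong-case: top litigator gives 310 − 33 = 277; standard lawyer gives 255 − 8 = 247. No deviation. ✓
  Weak-case: standard lawyer gives 255 − 7 = 248; top litigator gives 310 − 109 = 201. No deviation. ✓
Both hold — the strong-case type sends top litigator.

top litigator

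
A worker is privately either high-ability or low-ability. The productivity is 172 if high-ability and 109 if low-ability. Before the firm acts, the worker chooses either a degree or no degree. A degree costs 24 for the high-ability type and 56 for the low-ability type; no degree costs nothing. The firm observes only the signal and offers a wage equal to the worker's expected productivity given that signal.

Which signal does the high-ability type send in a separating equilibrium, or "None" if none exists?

None

Try high-ability → degree, low-ability → no degree:
  Under separation the firm infers type exactly: degree → high-ability (pays 172), no degree → low-ability (pays 109).
  High-ability: degree gives 172 − 24 = 148; no degree gives 109 − 0 = 109. No deviation. ✓
  Low-ability: no degree gives 109 − 0 = 109; degree gives 172 − 56 = 116. Would deviate. ✗
Try high-ability → no degree, low-ability → degree:
  Under separation the firm infers type exactly: no degree → high-ability (pays 172), degree → low-ability (pays 109).
  High-ability: no degree gives 172 − 0 = 172; degree gives 109 − 24 = 85. No deviation. ✓
  Low-ability: degree gives 109 − 56 = 53; no degree gives 172 − 0 = 172. Would deviate. ✗
Neither assignment is incentive-compatible.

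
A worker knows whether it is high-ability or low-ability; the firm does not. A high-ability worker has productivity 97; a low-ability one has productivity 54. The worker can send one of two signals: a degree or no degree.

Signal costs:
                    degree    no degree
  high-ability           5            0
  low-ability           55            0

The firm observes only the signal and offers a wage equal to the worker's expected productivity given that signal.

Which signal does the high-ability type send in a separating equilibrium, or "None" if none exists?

degree

Try high-ability → degree, low-ability → no degree:
  Under separation the firm infers type exactly: degree → high-ability (pays 97), no degree → low-ability (pays 54).
  High-ability: degree gives 97 − 5 = 92; no degree gives 54 − 0 = 54. No deviation. ✓
  Low-ability: no degree gives 54 − 0 = 54; degree gives 97 − 55 = 42. No deviation. ✓
Both hold — the high-ability type sends degree.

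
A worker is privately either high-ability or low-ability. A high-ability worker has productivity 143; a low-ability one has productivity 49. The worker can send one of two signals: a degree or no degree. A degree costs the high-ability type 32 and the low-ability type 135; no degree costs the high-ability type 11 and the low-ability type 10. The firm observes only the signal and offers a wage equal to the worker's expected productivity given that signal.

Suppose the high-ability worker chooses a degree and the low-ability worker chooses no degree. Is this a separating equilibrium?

If types separate, degree earns payment 143 and no degree earns 49.
High-ability: degree gives 143 − 32 = 111; no degree gives 49 − 11 = 38. No deviation. ✓
Low-ability: no degree gives 49 − 10 = 39; degree gives 143 − 135 = 8. No deviation. ✓
Both incentive constraints hold.

Yes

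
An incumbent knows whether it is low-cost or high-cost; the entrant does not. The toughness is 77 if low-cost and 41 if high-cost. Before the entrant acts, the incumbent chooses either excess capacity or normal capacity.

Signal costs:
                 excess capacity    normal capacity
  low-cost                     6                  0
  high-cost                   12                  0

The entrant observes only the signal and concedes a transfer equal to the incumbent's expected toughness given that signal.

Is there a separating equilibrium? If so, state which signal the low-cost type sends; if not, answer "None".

Try low-cost → excess capacity, high-cost → normal capacity:
  If types separate, excess capacity earns payment 77 and normal capacity earns 41.
  Low-cost: excess capacity gives 77 − 6 = 71; normal capacity gives 41 − 0 = 41. No deviation. ✓
  High-cost: normal capacity gives 41 − 0 = 41; excess capacity gives 77 − 12 = 65. Would deviate. ✗
Try low-cost → normal capacity, high-cost → excess capacity:
  If types separate, normal capacity earns payment 77 and excess capacity earns 41.
  Low-cost: normal capacity gives 77 − 0 = 77; excess capacity gives 41 − 6 = 35. No deviation. ✓
  High-cost: excess capacity gives 41 − 12 = 29; normal capacity gives 77 − 0 = 77. Would deviate. ✗
Neither assignment is incentive-compatible.

None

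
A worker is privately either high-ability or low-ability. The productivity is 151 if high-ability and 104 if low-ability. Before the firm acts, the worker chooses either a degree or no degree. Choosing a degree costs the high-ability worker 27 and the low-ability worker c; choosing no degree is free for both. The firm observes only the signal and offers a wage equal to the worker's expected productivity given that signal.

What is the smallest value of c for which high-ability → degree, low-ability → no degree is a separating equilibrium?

Under separation: degree → high-ability (pays 151); no degree → low-ability (pays 104).
High-ability: 151 − 27 = 124 ≥ 104 − 0 = 104. Holds regardless of c. ✓
Low-ability: 104 − 0 ≥ 151 − c, so c ≥ 151 − 104 = 47.

47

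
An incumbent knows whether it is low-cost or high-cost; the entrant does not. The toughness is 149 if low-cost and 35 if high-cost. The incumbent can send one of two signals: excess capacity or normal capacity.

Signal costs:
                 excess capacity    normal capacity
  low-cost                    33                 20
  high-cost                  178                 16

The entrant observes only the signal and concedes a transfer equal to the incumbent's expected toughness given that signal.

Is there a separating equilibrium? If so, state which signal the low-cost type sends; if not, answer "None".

Try low-cost → excess capacity, high-cost → normal capacity:
  If types separate, excess capacity earns payment 149 and normal capacity earns 35.
  Low-cost: excess capacity gives 149 − 33 = 116; normal capacity gives 35 − 20 = 15. No deviation. ✓
  High-cost: normal capacity gives 35 − 16 = 19; excess capacity gives 149 − 178 = -29. No deviation. ✓
Both hold — the low-cost type sends excess capacity.

excess capacity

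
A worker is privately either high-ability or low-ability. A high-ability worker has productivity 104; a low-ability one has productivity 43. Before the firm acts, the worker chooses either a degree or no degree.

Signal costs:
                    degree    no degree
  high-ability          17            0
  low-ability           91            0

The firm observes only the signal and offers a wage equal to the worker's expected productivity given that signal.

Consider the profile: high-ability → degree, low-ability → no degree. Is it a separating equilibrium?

Yes

Under separation the firm infers type exactly: degree → high-ability (pays 104), no degree → low-ability (pays 43).
High-ability: degree gives 104 − 17 = 87; no degree gives 43 − 0 = 43. No deviation. ✓
Low-ability: no degree gives 43 − 0 = 43; degree gives 104 − 91 = 13. No deviation. ✓
Both incentive constraints hold.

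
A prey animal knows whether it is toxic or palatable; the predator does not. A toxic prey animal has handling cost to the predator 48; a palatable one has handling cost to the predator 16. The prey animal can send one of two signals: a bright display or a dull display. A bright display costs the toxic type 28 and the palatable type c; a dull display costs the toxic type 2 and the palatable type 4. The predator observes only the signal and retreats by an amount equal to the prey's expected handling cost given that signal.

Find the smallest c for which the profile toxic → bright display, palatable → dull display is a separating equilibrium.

Under separation: bright display → toxic (pays 48); dull display → palatable (pays 16).
Toxic: 48 − 28 = 20 ≥ 16 − 2 = 14. Holds regardless of c. ✓
Palatable: 16 − 4 ≥ 48 − c, so c ≥ 48 − 12 = 36.

36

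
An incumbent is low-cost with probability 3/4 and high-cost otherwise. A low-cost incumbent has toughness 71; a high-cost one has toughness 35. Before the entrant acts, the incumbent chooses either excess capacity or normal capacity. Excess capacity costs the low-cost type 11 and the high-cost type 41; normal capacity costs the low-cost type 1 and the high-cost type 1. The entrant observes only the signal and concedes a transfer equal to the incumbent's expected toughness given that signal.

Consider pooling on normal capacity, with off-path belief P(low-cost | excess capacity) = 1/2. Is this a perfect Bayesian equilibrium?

Yes

At the pooled signal (normal capacity) the entrant holds the prior 3/4 and pays 3/4·71 + 1/4·35 = 62. Off-path (excess capacity) belief 1/2 gives 1/2·71 + 1/2·35 = 53.
Low-cost: normal capacity gives 62 − 1 = 61; excess capacity gives 53 − 11 = 42. Stays. ✓
High-cost: normal capacity gives 62 − 1 = 61; excess capacity gives 53 − 41 = 12. Stays. ✓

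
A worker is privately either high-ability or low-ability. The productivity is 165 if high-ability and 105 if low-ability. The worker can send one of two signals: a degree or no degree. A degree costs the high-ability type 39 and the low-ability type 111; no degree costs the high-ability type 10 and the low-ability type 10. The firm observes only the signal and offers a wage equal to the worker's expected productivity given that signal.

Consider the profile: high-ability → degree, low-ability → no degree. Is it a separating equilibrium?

Yes

If types separate, degree earns payment 165 and no degree earns 105.
High-ability: degree gives 165 − 39 = 126; no degree gives 105 − 10 = 95. No deviation. ✓
Low-ability: no degree gives 105 − 10 = 95; degree gives 165 − 111 = 54. No deviation. ✓
Neither type gains from mimicking the other.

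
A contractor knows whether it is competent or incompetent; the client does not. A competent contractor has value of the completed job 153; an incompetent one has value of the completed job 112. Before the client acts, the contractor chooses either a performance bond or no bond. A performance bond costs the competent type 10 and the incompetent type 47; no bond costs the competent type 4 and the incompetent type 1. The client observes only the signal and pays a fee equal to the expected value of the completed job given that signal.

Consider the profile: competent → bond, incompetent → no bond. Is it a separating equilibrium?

If types separate, bond earns payment 153 and no bond earns 112.
Competent: bond gives 153 − 10 = 143; no bond gives 112 − 4 = 108. No deviation. ✓
Incompetent: no bond gives 112 − 1 = 111; bond gives 153 − 47 = 106. No deviation. ✓
Both incentive constraints hold.

Yes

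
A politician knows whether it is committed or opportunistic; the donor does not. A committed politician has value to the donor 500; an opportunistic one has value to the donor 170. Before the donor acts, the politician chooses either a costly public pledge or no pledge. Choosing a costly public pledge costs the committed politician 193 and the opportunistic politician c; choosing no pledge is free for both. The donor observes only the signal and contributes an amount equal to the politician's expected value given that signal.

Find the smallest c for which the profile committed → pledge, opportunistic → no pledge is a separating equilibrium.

Under separation: pledge → committed (pays 500); no pledge → opportunistic (pays 170).
Committed: 500 − 193 = 307 ≥ 170 − 0 = 170. Holds regardless of c. ✓
Opportunistic: 170 − 0 ≥ 500 − c, so c ≥ 500 − 170 = 330.

330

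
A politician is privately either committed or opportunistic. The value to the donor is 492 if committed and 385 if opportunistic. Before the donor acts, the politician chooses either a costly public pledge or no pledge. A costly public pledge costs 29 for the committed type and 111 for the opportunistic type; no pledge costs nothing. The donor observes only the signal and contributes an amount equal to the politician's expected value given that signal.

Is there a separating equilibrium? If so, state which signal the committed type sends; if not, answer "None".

Try committed → pledge, opportunistic → no pledge:
  Under separation the donor infers type exactly: pledge → committed (pays 492), no pledge → opportunistic (pays 385).
  Committed: pledge gives 492 − 29 = 463; no pledge gives 385 − 0 = 385. No deviation. ✓
  Opportunistic: no pledge gives 385 − 0 = 385; pledge gives 492 − 111 = 381. No deviation. ✓
Both hold — the committed type sends pledge.

pledge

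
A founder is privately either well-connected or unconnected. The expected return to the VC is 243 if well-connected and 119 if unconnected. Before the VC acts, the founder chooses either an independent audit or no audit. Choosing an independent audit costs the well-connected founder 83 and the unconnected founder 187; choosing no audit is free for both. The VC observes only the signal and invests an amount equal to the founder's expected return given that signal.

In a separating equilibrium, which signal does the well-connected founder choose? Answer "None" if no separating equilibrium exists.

audit

Try well-connected → audit, unconnected → no audit:
  Under separation the VC infers type exactly: audit → well-connected (pays 243), no audit → unconnected (pays 119).
  Well-connected: audit gives 243 − 83 = 160; no audit gives 119 − 0 = 119. No deviation. ✓
  Unconnected: no audit gives 119 − 0 = 119; audit gives 243 − 187 = 56. No deviation. ✓
Both hold — the well-connected type sends audit.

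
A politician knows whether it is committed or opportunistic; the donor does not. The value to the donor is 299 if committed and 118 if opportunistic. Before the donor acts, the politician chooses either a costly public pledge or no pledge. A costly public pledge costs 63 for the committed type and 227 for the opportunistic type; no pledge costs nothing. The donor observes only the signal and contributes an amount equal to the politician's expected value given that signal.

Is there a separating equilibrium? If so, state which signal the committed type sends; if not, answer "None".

pledge

Try committed → pledge, opportunistic → no pledge:
  If types separate, pledge earns payment 299 and no pledge earns 118.
  Committed: pledge gives 299 − 63 = 236; no pledge gives 118 − 0 = 118. No deviation. ✓
  Opportunistic: no pledge gives 118 − 0 = 118; pledge gives 299 − 227 = 72. No deviation. ✓
Both hold — the committed type sends pledge.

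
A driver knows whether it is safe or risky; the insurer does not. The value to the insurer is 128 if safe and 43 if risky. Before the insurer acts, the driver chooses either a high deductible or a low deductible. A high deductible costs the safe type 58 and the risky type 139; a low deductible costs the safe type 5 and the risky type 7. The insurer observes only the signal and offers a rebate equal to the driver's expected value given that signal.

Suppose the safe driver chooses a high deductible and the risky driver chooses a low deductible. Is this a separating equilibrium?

Yes

If types separate, high deductible earns payment 128 and low deductible earns 43.
Safe: high deductible gives 128 − 58 = 70; low deductible gives 43 − 5 = 38. No deviation. ✓
Risky: low deductible gives 43 − 7 = 36; high deductible gives 128 − 139 = -11. No deviation. ✓
Both incentive constraints hold.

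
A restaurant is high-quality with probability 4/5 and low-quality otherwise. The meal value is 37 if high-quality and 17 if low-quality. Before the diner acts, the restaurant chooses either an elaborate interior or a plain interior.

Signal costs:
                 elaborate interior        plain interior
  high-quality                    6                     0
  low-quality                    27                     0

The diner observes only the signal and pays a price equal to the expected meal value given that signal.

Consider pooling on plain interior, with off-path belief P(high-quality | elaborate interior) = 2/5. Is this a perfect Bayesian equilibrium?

Yes

On the equilibrium path (plain interior) the diner holds the prior 4/5 and pays 4/5·37 + 1/5·17 = 33. Off-path (elaborate interior) belief 2/5 gives 2/5·37 + 3/5·17 = 25.
High-quality: plain interior gives 33 − 0 = 33; elaborate interior gives 25 − 6 = 19. Stays. ✓
Low-quality: plain interior gives 33 − 0 = 33; elaborate interior gives 25 − 27 = -2. Stays. ✓
Beliefs are Bayes-consistent on-path and both types best-respond.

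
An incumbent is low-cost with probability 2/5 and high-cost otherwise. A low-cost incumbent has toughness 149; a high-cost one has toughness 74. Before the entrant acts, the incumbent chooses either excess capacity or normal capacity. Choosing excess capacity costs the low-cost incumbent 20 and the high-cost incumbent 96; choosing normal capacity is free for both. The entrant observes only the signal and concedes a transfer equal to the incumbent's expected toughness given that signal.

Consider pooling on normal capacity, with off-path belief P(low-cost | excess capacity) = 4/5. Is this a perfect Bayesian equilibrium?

At the pooled signal (normal capacity) the entrant holds the prior 2/5 and pays 2/5·149 + 3/5·74 = 104. Off-path (excess capacity) belief 4/5 gives 4/5·149 + 1/5·74 = 134.
Low-cost: normal capacity gives 104 − 0 = 104; excess capacity gives 134 − 20 = 114. Deviates. ✗
High-cost: normal capacity gives 104 − 0 = 104; excess capacity gives 134 − 96 = 38. Stays. ✓

No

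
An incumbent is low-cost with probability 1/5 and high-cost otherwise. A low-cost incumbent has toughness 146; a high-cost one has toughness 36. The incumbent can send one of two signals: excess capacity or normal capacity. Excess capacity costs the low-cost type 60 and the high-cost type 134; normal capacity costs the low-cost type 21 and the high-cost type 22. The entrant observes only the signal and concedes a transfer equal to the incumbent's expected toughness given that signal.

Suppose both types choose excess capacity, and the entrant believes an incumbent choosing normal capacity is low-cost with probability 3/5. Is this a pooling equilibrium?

On the equilibrium path (excess capacity) the entrant holds the prior 1/5 and pays 1/5·146 + 4/5·36 = 58. Off-path (normal capacity) belief 3/5 gives 3/5·146 + 2/5·36 = 102.
Low-cost: excess capacity gives 58 − 60 = -2; normal capacity gives 102 − 21 = 81. Deviates. ✗
High-cost: excess capacity gives 58 − 134 = -76; normal capacity gives 102 − 22 = 80. Deviates. ✗

No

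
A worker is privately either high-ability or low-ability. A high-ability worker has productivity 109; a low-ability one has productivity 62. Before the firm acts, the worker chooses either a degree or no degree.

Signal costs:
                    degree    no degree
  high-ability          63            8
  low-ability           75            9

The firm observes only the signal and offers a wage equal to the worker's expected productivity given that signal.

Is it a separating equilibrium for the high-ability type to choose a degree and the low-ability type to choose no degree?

No

Under separation the firm infers type exactly: degree → high-ability (pays 109), no degree → low-ability (pays 62).
High-ability: degree gives 109 − 63 = 46; no degree gives 62 − 8 = 54. Would deviate. ✗
Low-ability: no degree gives 62 − 9 = 53; degree gives 109 − 75 = 34. No deviation. ✓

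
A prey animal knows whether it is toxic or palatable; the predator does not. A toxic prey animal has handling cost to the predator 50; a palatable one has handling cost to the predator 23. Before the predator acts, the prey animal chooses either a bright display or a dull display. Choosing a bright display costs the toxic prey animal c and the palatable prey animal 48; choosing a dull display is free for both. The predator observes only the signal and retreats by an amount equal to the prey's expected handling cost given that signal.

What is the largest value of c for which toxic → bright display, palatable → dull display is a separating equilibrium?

Under separation: bright display → toxic (pays 50); dull display → palatable (pays 23).
Palatable: 23 − 0 = 23 ≥ 50 − 48 = 2. Holds regardless of c. ✓
Toxic: 50 − c ≥ 23 − 0, so c ≤ 50 − 23 = 27.

27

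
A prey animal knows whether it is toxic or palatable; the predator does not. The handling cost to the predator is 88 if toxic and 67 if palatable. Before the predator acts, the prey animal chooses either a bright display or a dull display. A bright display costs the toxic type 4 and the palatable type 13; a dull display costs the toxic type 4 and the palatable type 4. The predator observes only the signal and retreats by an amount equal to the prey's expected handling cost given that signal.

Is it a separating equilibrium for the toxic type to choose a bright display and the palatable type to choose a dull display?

If types separate, bright display earns payment 88 and dull display earns 67.
Toxic: bright display gives 88 − 4 = 84; dull display gives 67 − 4 = 63. No deviation. ✓
Palatable: dull display gives 67 − 4 = 63; bright display gives 88 − 13 = 75. Would deviate. ✗

No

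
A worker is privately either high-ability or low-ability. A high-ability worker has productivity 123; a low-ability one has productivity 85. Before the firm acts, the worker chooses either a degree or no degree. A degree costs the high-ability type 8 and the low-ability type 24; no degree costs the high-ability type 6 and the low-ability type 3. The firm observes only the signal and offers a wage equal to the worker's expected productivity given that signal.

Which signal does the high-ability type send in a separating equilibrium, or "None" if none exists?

Try high-ability → degree, low-ability → no degree:
  Under separation the firm infers type exactly: degree → high-ability (pays 123), no degree → low-ability (pays 85).
  High-ability: degree gives 123 − 8 = 115; no degree gives 85 − 6 = 79. No deviation. ✓
  Low-ability: no degree gives 85 − 3 = 82; degree gives 123 − 24 = 99. Would deviate. ✗
Try high-ability → no degree, low-ability → degree:
  Under separation the firm infers type exactly: no degree → high-ability (pays 123), degree → low-ability (pays 85).
  High-ability: no degree gives 123 − 6 = 117; degree gives 85 − 8 = 77. No deviation. ✓
  Low-ability: degree gives 85 − 24 = 61; no degree gives 123 − 3 = 120. Would deviate. ✗
Neither assignment is incentive-compatible.

None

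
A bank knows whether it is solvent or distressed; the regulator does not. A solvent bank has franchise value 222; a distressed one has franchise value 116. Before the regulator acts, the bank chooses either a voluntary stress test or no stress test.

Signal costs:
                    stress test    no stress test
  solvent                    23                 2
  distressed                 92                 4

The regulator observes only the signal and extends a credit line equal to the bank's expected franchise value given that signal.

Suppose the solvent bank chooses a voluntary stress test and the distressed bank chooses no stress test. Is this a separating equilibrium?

No

Under separation the regulator infers type exactly: stress test → solvent (pays 222), no stress test → distressed (pays 116).
Solvent: stress test gives 222 − 23 = 199; no stress test gives 116 − 2 = 114. No deviation. ✓
Distressed: no stress test gives 116 − 4 = 112; stress test gives 222 − 92 = 130. Would deviate. ✗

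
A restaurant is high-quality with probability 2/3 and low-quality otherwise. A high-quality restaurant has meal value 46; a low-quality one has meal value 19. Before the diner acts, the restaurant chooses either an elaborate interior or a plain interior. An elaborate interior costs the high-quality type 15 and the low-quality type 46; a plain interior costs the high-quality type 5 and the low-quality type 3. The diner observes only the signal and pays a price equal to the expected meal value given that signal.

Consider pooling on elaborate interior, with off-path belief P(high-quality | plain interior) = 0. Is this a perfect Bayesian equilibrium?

On the equilibrium path (elaborate interior) the diner holds the prior 2/3 and pays 2/3·46 + 1/3·19 = 37. Off-path (plain interior) belief 0 gives 0·46 + 1·19 = 19.
High-quality: elaborate interior gives 37 − 15 = 22; plain interior gives 19 − 5 = 14. Stays. ✓
Low-quality: elaborate interior gives 37 − 46 = -9; plain interior gives 19 − 3 = 16. Deviates. ✗

No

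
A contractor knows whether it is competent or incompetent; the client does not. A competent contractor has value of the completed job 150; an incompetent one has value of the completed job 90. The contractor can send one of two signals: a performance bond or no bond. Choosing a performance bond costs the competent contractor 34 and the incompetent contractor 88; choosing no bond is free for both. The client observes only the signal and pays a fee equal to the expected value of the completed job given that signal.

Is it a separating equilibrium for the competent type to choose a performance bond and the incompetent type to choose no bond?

If types separate, bond earns payment 150 and no bond earns 90.
Competent: bond gives 150 − 34 = 116; no bond gives 90 − 0 = 90. No deviation. ✓
Incompetent: no bond gives 90 − 0 = 90; bond gives 150 − 88 = 62. No deviation. ✓
Neither type gains from mimicking the other.

Yes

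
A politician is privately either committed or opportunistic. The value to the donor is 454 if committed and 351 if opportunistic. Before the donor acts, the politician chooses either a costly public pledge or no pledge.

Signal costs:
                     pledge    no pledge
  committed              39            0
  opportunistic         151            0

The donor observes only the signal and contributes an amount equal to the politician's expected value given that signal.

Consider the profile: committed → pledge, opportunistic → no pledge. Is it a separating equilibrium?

If types separate, pledge earns payment 454 and no pledge earns 351.
Committed: pledge gives 454 − 39 = 415; no pledge gives 351 − 0 = 351. No deviation. ✓
Opportunistic: no pledge gives 351 − 0 = 351; pledge gives 454 − 151 = 303. No deviation. ✓
Both incentive constraints hold.

Yes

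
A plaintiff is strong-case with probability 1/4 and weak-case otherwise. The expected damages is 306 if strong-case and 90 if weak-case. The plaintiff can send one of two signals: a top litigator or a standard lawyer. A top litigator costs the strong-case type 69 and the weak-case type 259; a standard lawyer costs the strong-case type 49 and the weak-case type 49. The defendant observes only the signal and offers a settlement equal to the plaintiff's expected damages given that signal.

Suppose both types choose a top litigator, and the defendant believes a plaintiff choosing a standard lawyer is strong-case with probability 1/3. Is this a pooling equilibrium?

At the pooled signal (top litigator) the defendant holds the prior 1/4 and pays 1/4·306 + 3/4·90 = 144. Off-path (standard lawyer) belief 1/3 gives 1/3·306 + 2/3·90 = 162.
Strong-case: top litigator gives 144 − 69 = 75; standard lawyer gives 162 − 49 = 113. Deviates. ✗
Weak-case: top litigator gives 144 − 259 = -115; standard lawyer gives 162 − 49 = 113. Deviates. ✗

No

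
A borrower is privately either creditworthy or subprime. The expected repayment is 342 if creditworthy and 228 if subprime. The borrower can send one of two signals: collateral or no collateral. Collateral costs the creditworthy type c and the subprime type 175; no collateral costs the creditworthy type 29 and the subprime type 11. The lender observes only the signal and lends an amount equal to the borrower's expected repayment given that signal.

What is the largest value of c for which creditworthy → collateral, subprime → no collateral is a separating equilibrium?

Under separation: collateral → creditworthy (pays 342); no collateral → subprime (pays 228).
Subprime: 228 − 11 = 217 ≥ 342 − 175 = 167. Holds regardless of c. ✓
Creditworthy: 342 − c ≥ 228 − 29, so c ≤ 342 − 199 = 143.

143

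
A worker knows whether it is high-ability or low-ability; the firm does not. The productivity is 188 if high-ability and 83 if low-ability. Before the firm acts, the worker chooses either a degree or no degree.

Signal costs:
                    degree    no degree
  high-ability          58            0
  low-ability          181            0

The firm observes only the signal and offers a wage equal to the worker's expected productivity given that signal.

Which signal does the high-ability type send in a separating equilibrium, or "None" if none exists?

degree

Try high-ability → degree, low-ability → no degree:
  If types separate, degree earns payment 188 and no degree earns 83.
  High-ability: degree gives 188 − 58 = 130; no degree gives 83 − 0 = 83. No deviation. ✓
  Low-ability: no degree gives 83 − 0 = 83; degree gives 188 − 181 = 7. No deviation. ✓
Both hold — the high-ability type sends degree.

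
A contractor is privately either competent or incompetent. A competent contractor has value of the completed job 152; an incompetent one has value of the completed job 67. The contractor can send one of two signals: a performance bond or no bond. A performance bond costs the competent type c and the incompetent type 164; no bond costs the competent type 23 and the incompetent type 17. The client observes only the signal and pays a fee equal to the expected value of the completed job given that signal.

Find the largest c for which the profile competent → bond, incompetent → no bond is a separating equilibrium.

Under separation: bond → competent (pays 152); no bond → incompetent (pays 67).
Incompetent: 67 − 17 = 50 ≥ 152 − 164 = -12. Holds regardless of c. ✓
Competent: 152 − c ≥ 67 − 23, so c ≤ 152 − 44 = 108.

108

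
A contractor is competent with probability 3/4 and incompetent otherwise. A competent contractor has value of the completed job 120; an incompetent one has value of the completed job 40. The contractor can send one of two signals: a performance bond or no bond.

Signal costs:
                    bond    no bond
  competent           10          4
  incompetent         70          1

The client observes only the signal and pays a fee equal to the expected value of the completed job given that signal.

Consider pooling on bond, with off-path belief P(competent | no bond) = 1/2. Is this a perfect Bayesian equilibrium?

On the equilibrium path (bond) the client holds the prior 3/4 and pays 3/4·120 + 1/4·40 = 100. Off-path (no bond) belief 1/2 gives 1/2·120 + 1/2·40 = 80.
Competent: bond gives 100 − 10 = 90; no bond gives 80 − 4 = 76. Stays. ✓
Incompetent: bond gives 100 − 70 = 30; no bond gives 80 − 1 = 79. Deviates. ✗

No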